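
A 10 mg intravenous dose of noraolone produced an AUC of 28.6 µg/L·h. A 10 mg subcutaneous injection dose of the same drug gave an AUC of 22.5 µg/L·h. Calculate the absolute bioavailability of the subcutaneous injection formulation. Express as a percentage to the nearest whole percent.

F = 79%

F = (AUC_ev / D_ev) / (AUC_iv / D_iv)
  = (22.5/10) / (28.6/10)
  = 2.25 / 2.86 = 0.7867
  = 78.67%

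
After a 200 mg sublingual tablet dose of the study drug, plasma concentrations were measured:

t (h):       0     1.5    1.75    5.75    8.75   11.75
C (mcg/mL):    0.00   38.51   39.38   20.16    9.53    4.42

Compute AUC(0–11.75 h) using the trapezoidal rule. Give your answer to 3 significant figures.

Trapezoidal AUC_0→11.75:
  [0→1.5]: (0.00+38.51)/2 × 1.5 = 28.8825
  [1.5→1.75]: (38.51+39.38)/2 × 0.25 = 9.73625
  [1.75→5.75]: (39.38+20.16)/2 × 4 = 119.08
  [5.75→8.75]: (20.16+9.53)/2 × 3 = 44.535
  [8.75→11.75]: (9.53+4.42)/2 × 3 = 20.925
  Sum = 223.15875 mcg/mL·h

AUC = 223 mcg/mL·h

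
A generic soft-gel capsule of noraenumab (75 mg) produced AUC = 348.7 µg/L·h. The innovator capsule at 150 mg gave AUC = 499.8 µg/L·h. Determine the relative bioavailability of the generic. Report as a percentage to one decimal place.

F_rel = 139.5%

F_rel = (AUC_test/D_test) / (AUC_ref/D_ref)
      = (348.7/75) / (499.8/150)
      = 4.64933 / 3.332 = 1.3954 = 139.54%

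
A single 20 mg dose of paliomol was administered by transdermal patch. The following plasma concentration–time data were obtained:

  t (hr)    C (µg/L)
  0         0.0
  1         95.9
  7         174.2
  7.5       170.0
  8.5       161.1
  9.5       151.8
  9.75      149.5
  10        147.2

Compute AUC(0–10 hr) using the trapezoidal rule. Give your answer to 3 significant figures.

Trapezoidal AUC_0→10:
  [0→1]: (0.0+95.9)/2 × 1 = 47.95
  [1→7]: (95.9+174.2)/2 × 6 = 810.3
  [7→7.5]: (174.2+170.0)/2 × 0.5 = 86.05
  [7.5→8.5]: (170.0+161.1)/2 × 1 = 165.55
  [8.5→9.5]: (161.1+151.8)/2 × 1 = 156.45
  [9.5→9.75]: (151.8+149.5)/2 × 0.25 = 37.6625
  [9.75→10]: (149.5+147.2)/2 × 0.25 = 37.0875
  Sum = 1341.05 µg/L·hr

AUC = 1340 µg/L·hr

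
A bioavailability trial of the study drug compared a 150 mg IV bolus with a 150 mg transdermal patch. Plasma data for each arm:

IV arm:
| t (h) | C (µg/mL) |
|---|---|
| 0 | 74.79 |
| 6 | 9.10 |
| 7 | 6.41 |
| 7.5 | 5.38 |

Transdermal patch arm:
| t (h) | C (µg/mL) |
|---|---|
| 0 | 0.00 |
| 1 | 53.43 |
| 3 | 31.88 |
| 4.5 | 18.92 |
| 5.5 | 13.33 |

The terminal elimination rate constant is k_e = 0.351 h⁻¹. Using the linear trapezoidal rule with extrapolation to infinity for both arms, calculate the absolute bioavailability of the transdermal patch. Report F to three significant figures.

Trapezoidal AUC_0→7.5 (IV):
  [0→6]: (74.79+9.10)/2 × 6 = 251.67
  [6→7]: (9.10+6.41)/2 × 1 = 7.755
  [7→7.5]: (6.41+5.38)/2 × 0.5 = 2.9475
  Sum = 262.3725 µg/mL·h
IV tail: 5.38/0.351 = 15.328; AUC_iv,0→∞ = 262.3725 + 15.328 = 277.7005 µg/mL·h
Trapezoidal AUC_0→5.5 (transdermal patch):
  [0→1]: (0.00+53.43)/2 × 1 = 26.715
  [1→3]: (53.43+31.88)/2 × 2 = 85.31
  [3→4.5]: (31.88+18.92)/2 × 1.5 = 38.1
  [4.5→5.5]: (18.92+13.33)/2 × 1 = 16.125
  Sum = 166.25 µg/mL·h
transdermal patch tail: 13.33/0.351 = 37.977; AUC_ev,0→∞ = 166.25 + 37.977 = 204.227 µg/mL·h
F = (AUC_ev/D_ev)/(AUC_iv/D_iv) = (204.227/150)/(277.7005/150) = 1.36151/1.85134 = 0.7354

F = 0.735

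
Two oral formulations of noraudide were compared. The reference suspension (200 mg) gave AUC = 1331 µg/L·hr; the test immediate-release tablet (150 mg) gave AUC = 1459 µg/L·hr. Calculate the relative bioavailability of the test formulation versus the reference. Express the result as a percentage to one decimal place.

F_rel = 146.2%

F_rel = (AUC_test/D_test) / (AUC_ref/D_ref)
      = (1459/150) / (1331/200)
      = 9.72667 / 6.655 = 1.4616 = 146.16%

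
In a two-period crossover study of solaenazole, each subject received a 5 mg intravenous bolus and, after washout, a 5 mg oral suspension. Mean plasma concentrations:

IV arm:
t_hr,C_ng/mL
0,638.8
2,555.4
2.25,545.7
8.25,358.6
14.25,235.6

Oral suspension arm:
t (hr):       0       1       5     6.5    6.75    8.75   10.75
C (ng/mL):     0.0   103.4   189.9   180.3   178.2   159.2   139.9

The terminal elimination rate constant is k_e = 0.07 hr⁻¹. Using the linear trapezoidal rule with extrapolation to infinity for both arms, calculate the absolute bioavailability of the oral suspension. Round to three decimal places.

F = 0.391

Trapezoidal AUC_0→14.25 (IV):
  [0→2]: (638.8+555.4)/2 × 2 = 1194.2
  [2→2.25]: (555.4+545.7)/2 × 0.25 = 137.6375
  [2.25→8.25]: (545.7+358.6)/2 × 6 = 2712.9
  [8.25→14.25]: (358.6+235.6)/2 × 6 = 1782.6
  Sum = 5827.3375 ng/mL·hr
IV tail: 235.6/0.07 = 3365.714; AUC_iv,0→∞ = 5827.3375 + 3365.714 = 9193.0515 ng/mL·hr
Trapezoidal AUC_0→10.75 (oral suspension):
  [0→1]: (0.0+103.4)/2 × 1 = 51.7
  [1→5]: (103.4+189.9)/2 × 4 = 586.6
  [5→6.5]: (189.9+180.3)/2 × 1.5 = 277.65
  [6.5→6.75]: (180.3+178.2)/2 × 0.25 = 44.8125
  [6.75→8.75]: (178.2+159.2)/2 × 2 = 337.4
  [8.75→10.75]: (159.2+139.9)/2 × 2 = 299.1
  Sum = 1597.2625 ng/mL·hr
oral suspension tail: 139.9/0.07 = 1998.571; AUC_ev,0→∞ = 1597.2625 + 1998.571 = 3595.8335 ng/mL·hr
F = (AUC_ev/D_ev)/(AUC_iv/D_iv) = (3595.8335/5)/(9193.0515/5) = 719.1667/1838.6103 = 0.3911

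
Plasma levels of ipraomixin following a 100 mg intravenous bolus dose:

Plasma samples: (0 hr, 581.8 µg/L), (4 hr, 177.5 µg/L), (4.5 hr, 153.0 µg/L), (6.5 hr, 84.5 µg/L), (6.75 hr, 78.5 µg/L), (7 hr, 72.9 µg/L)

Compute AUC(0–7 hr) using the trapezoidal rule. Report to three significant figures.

AUC = 1880 µg/L·hr

Trapezoidal AUC_0→7:
  [0→4]: (581.8+177.5)/2 × 4 = 1518.6
  [4→4.5]: (177.5+153.0)/2 × 0.5 = 82.625
  [4.5→6.5]: (153.0+84.5)/2 × 2 = 237.5
  [6.5→6.75]: (84.5+78.5)/2 × 0.25 = 20.375
  [6.75→7]: (78.5+72.9)/2 × 0.25 = 18.925
  Sum = 1878.025 µg/L·hr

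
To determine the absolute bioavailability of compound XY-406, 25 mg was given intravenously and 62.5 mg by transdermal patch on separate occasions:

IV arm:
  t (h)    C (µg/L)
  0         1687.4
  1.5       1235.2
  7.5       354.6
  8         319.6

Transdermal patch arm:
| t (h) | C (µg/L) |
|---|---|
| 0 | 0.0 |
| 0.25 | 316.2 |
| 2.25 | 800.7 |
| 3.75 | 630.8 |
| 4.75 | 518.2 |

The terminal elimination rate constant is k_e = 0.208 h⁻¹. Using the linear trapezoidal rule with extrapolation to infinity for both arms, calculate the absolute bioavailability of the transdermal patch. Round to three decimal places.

Trapezoidal AUC_0→8 (IV):
  [0→1.5]: (1687.4+1235.2)/2 × 1.5 = 2191.95
  [1.5→7.5]: (1235.2+354.6)/2 × 6 = 4769.4
  [7.5→8]: (354.6+319.6)/2 × 0.5 = 168.55
  Sum = 7129.9 µg/L·h
IV tail: 319.6/0.208 = 1536.538; AUC_iv,0→∞ = 7129.9 + 1536.538 = 8666.438 µg/L·h
Trapezoidal AUC_0→4.75 (transdermal patch):
  [0→0.25]: (0.0+316.2)/2 × 0.25 = 39.525
  [0.25→2.25]: (316.2+800.7)/2 × 2 = 1116.9
  [2.25→3.75]: (800.7+630.8)/2 × 1.5 = 1073.625
  [3.75→4.75]: (630.8+518.2)/2 × 1 = 574.5
  Sum = 2804.55 µg/L·h
transdermal patch tail: 518.2/0.208 = 2491.346; AUC_ev,0→∞ = 2804.55 + 2491.346 = 5295.896 µg/L·h
F = (AUC_ev/D_ev)/(AUC_iv/D_iv) = (5295.896/62.5)/(8666.438/25) = 84.734336/346.65752 = 0.2444

F = 0.244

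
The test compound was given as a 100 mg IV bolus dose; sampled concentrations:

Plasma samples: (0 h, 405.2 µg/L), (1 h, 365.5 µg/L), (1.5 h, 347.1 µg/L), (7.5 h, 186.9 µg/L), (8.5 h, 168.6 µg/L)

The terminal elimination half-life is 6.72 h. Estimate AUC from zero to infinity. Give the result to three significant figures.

AUC = 3980 µg/L·h

Trapezoidal AUC_0→8.5:
  [0→1]: (405.2+365.5)/2 × 1 = 385.35
  [1→1.5]: (365.5+347.1)/2 × 0.5 = 178.15
  [1.5→7.5]: (347.1+186.9)/2 × 6 = 1602.0
  [7.5→8.5]: (186.9+168.6)/2 × 1 = 177.75
  Sum = 2343.25 µg/L·h
k_e = ln2 / t½ = 0.693147 / 6.72 = 0.1031 h^-1
Extrapolated tail: C_last / k_e = 168.6 / 0.1031 = 1635.306
AUC_0→∞ = 2343.25 + 1635.306 = 3978.556 µg/L·h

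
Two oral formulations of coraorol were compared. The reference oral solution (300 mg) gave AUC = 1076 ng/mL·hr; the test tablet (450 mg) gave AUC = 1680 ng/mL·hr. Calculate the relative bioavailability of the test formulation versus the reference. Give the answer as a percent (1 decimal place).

F_rel = 104.1%

F_rel = (AUC_test/D_test) / (AUC_ref/D_ref)
      = (1680/450) / (1076/300)
      = 3.73333 / 3.58667 = 1.0409 = 104.09%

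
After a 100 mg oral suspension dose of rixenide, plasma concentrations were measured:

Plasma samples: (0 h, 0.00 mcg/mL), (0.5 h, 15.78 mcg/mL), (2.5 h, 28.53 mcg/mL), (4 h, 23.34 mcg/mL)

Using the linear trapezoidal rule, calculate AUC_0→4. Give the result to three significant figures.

AUC = 87.2 mcg/mL·h

Trapezoidal AUC_0→4:
  [0→0.5]: (0.00+15.78)/2 × 0.5 = 3.945
  [0.5→2.5]: (15.78+28.53)/2 × 2 = 44.31
  [2.5→4]: (28.53+23.34)/2 × 1.5 = 38.9025
  Sum = 87.1575 mcg/mL·h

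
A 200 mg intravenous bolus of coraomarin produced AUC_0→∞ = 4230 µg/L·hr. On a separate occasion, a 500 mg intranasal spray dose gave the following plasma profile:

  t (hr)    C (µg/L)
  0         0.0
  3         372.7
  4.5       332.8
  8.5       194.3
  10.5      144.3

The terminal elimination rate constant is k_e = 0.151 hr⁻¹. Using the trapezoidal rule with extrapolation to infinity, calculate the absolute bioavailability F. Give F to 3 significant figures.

F = 0.325

Trapezoidal AUC_0→10.5 (intranasal spray):
  [0→3]: (0.0+372.7)/2 × 3 = 559.05
  [3→4.5]: (372.7+332.8)/2 × 1.5 = 529.125
  [4.5→8.5]: (332.8+194.3)/2 × 4 = 1054.2
  [8.5→10.5]: (194.3+144.3)/2 × 2 = 338.6
  Sum = 2480.975 µg/L·hr
Tail: C_last/k_e = 144.3/0.151 = 955.629
AUC_0→∞ (intranasal spray) = 2480.975 + 955.629 = 3436.604 µg/L·hr
F = (AUC_ev/D_ev)/(AUC_iv/D_iv) = (3436.604/500)/(4230/200) = 6.873208/21.15 = 0.3250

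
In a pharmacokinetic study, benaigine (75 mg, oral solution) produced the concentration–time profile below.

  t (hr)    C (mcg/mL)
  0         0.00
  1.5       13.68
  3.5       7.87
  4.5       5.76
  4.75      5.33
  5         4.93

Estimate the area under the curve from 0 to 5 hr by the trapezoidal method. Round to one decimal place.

AUC = 41.3 mcg/mL·hr

Trapezoidal AUC_0→5:
  [0→1.5]: (0.00+13.68)/2 × 1.5 = 10.26
  [1.5→3.5]: (13.68+7.87)/2 × 2 = 21.55
  [3.5→4.5]: (7.87+5.76)/2 × 1 = 6.815
  [4.5→4.75]: (5.76+5.33)/2 × 0.25 = 1.38625
  [4.75→5]: (5.33+4.93)/2 × 0.25 = 1.2825
  Sum = 41.29375 mcg/mL·hr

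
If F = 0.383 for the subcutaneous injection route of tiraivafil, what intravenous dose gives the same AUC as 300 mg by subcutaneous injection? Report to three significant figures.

D_iv = 115 mg

Systemic exposure from an extravascular dose = F × D_ev, so the equivalent IV dose is F × D_ev.
D_iv = F × D_ev = 0.383 × 300 = 114.9 mg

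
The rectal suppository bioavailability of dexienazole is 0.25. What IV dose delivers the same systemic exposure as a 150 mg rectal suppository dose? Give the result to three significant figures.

D_iv = 37.5 mg

Systemic exposure from an extravascular dose = F × D_ev, so the equivalent IV dose is F × D_ev.
D_iv = F × D_ev = 0.25 × 150 = 37.5 mg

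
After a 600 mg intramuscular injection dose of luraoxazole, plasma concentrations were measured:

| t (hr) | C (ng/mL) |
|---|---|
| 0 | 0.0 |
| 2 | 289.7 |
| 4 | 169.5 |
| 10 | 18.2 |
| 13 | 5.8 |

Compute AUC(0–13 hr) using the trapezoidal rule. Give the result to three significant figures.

Trapezoidal AUC_0→13:
  [0→2]: (0.0+289.7)/2 × 2 = 289.7
  [2→4]: (289.7+169.5)/2 × 2 = 459.2
  [4→10]: (169.5+18.2)/2 × 6 = 563.1
  [10→13]: (18.2+5.8)/2 × 3 = 36.0
  Sum = 1348.0 ng/mL·hr

AUC = 1350 ng/mL·hr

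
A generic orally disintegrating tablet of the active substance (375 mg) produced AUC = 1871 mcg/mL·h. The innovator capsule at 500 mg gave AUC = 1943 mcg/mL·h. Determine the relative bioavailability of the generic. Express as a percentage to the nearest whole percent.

F_rel = 128%

F_rel = (AUC_test/D_test) / (AUC_ref/D_ref)
      = (1871/375) / (1943/500)
      = 4.98933 / 3.886 = 1.2839 = 128.39%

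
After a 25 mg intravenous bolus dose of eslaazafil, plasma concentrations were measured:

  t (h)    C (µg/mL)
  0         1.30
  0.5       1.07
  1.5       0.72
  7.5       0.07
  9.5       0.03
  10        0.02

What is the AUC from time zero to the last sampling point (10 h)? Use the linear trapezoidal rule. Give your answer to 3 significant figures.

Trapezoidal AUC_0→10:
  [0→0.5]: (1.30+1.07)/2 × 0.5 = 0.5925
  [0.5→1.5]: (1.07+0.72)/2 × 1 = 0.895
  [1.5→7.5]: (0.72+0.07)/2 × 6 = 2.37
  [7.5→9.5]: (0.07+0.03)/2 × 2 = 0.1
  [9.5→10]: (0.03+0.02)/2 × 0.5 = 0.0125
  Sum = 3.97 µg/mL·h

AUC = 3.97 µg/mL·h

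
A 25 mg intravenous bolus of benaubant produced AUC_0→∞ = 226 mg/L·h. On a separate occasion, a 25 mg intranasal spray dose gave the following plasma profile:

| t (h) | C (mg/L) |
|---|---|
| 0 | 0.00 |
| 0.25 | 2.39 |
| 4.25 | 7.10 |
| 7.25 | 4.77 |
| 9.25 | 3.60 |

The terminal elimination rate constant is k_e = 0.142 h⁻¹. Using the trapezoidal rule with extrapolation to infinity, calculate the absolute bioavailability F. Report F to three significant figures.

Trapezoidal AUC_0→9.25 (intranasal spray):
  [0→0.25]: (0.00+2.39)/2 × 0.25 = 0.29875
  [0.25→4.25]: (2.39+7.10)/2 × 4 = 18.98
  [4.25→7.25]: (7.10+4.77)/2 × 3 = 17.805
  [7.25→9.25]: (4.77+3.60)/2 × 2 = 8.37
  Sum = 45.45375 mg/L·h
Tail: C_last/k_e = 3.60/0.142 = 25.352
AUC_0→∞ (intranasal spray) = 45.45375 + 25.352 = 70.80575 mg/L·h
F = (AUC_ev/D_ev)/(AUC_iv/D_iv) = (70.80575/25)/(226/25) = 2.83223/9.04 = 0.3133

F = 0.313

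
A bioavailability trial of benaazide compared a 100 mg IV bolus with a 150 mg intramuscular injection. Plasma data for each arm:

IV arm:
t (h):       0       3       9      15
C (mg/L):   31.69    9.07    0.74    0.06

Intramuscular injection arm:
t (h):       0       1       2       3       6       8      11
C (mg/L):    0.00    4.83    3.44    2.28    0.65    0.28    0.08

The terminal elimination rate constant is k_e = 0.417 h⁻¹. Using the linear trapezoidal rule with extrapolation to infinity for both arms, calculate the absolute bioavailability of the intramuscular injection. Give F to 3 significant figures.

F = 0.111

Trapezoidal AUC_0→15 (IV):
  [0→3]: (31.69+9.07)/2 × 3 = 61.14
  [3→9]: (9.07+0.74)/2 × 6 = 29.43
  [9→15]: (0.74+0.06)/2 × 6 = 2.4
  Sum = 92.97 mg/L·h
IV tail: 0.06/0.417 = 0.144; AUC_iv,0→∞ = 92.97 + 0.144 = 93.114 mg/L·h
Trapezoidal AUC_0→11 (intramuscular injection):
  [0→1]: (0.00+4.83)/2 × 1 = 2.415
  [1→2]: (4.83+3.44)/2 × 1 = 4.135
  [2→3]: (3.44+2.28)/2 × 1 = 2.86
  [3→6]: (2.28+0.65)/2 × 3 = 4.395
  [6→8]: (0.65+0.28)/2 × 2 = 0.93
  [8→11]: (0.28+0.08)/2 × 3 = 0.54
  Sum = 15.275 mg/L·h
intramuscular injection tail: 0.08/0.417 = 0.192; AUC_ev,0→∞ = 15.275 + 0.192 = 15.467 mg/L·h
F = (AUC_ev/D_ev)/(AUC_iv/D_iv) = (15.467/150)/(93.114/100) = 0.103113/0.93114 = 0.1107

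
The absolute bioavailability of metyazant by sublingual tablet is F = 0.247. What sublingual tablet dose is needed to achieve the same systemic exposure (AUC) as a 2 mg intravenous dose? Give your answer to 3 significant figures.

For equal systemic exposure: F × D_ev = D_iv
D_ev = D_iv / F = 2 / 0.247 = 8.09717 mg

D_sublingual = 8.10 mg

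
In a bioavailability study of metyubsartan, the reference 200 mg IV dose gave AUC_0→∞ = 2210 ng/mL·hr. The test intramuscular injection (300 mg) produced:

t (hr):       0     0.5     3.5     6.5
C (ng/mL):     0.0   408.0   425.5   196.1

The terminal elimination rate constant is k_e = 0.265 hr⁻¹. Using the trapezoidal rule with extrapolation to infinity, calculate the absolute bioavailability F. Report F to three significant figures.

Trapezoidal AUC_0→6.5 (intramuscular injection):
  [0→0.5]: (0.0+408.0)/2 × 0.5 = 102.0
  [0.5→3.5]: (408.0+425.5)/2 × 3 = 1250.25
  [3.5→6.5]: (425.5+196.1)/2 × 3 = 932.4
  Sum = 2284.65 ng/mL·hr
Tail: C_last/k_e = 196.1/0.265 = 740.000
AUC_0→∞ (intramuscular injection) = 2284.65 + 740.000 = 3024.65 ng/mL·hr
F = (AUC_ev/D_ev)/(AUC_iv/D_iv) = (3024.65/300)/(2210/200) = 10.0822/11.05 = 0.9124

F = 0.912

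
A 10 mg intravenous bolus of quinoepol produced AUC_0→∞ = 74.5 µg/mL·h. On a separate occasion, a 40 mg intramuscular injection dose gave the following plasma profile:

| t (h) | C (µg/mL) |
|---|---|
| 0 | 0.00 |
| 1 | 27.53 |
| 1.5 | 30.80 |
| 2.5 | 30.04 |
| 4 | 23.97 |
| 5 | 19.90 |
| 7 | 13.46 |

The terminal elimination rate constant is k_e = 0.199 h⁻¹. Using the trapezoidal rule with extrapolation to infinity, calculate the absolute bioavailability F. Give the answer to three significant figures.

F = 0.746

Trapezoidal AUC_0→7 (intramuscular injection):
  [0→1]: (0.00+27.53)/2 × 1 = 13.765
  [1→1.5]: (27.53+30.80)/2 × 0.5 = 14.5825
  [1.5→2.5]: (30.80+30.04)/2 × 1 = 30.42
  [2.5→4]: (30.04+23.97)/2 × 1.5 = 40.5075
  [4→5]: (23.97+19.90)/2 × 1 = 21.935
  [5→7]: (19.90+13.46)/2 × 2 = 33.36
  Sum = 154.57 µg/mL·h
Tail: C_last/k_e = 13.46/0.199 = 67.638
AUC_0→∞ (intramuscular injection) = 154.57 + 67.638 = 222.208 µg/mL·h
F = (AUC_ev/D_ev)/(AUC_iv/D_iv) = (222.208/40)/(74.5/10) = 5.5552/7.45 = 0.7457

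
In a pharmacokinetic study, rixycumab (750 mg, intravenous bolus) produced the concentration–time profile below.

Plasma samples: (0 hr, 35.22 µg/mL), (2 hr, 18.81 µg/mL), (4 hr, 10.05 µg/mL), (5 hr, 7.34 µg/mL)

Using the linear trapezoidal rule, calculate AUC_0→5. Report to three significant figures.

AUC = 91.6 µg/mL·hr

Trapezoidal AUC_0→5:
  [0→2]: (35.22+18.81)/2 × 2 = 54.03
  [2→4]: (18.81+10.05)/2 × 2 = 28.86
  [4→5]: (10.05+7.34)/2 × 1 = 8.695
  Sum = 91.585 µg/mL·hr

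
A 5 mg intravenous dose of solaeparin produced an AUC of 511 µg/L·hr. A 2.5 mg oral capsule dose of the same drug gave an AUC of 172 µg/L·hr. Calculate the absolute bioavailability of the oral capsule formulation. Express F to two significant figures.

F = 0.67

F = (AUC_ev / D_ev) / (AUC_iv / D_iv)
  = (172/2.5) / (511/5)
  = 68.8 / 102.2 = 0.6732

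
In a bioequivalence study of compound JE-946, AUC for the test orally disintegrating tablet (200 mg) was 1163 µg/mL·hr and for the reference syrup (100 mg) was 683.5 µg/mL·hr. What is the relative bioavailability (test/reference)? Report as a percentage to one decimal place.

F_rel = (AUC_test/D_test) / (AUC_ref/D_ref)
      = (1163/200) / (683.5/100)
      = 5.815 / 6.835 = 0.8508 = 85.08%

F_rel = 85.1%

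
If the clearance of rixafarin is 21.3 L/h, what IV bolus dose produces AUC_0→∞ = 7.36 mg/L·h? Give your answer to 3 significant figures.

Dose = 157 mg

Dose_iv = CL × AUC_0→∞
     = 21.3 × 7.36 = 156.768 mg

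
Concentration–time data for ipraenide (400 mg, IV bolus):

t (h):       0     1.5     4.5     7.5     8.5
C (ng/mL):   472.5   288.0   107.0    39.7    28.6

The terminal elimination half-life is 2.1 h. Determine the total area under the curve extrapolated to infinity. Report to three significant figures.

Trapezoidal AUC_0→8.5:
  [0→1.5]: (472.5+288.0)/2 × 1.5 = 570.375
  [1.5→4.5]: (288.0+107.0)/2 × 3 = 592.5
  [4.5→7.5]: (107.0+39.7)/2 × 3 = 220.05
  [7.5→8.5]: (39.7+28.6)/2 × 1 = 34.15
  Sum = 1417.075 ng/mL·h
k_e = ln2 / t½ = 0.693147 / 2.1 = 0.3301 h^-1
Extrapolated tail: C_last / k_e = 28.6 / 0.3301 = 86.640
AUC_0→∞ = 1417.075 + 86.640 = 1503.715 ng/mL·h

AUC = 1500 ng/mL·h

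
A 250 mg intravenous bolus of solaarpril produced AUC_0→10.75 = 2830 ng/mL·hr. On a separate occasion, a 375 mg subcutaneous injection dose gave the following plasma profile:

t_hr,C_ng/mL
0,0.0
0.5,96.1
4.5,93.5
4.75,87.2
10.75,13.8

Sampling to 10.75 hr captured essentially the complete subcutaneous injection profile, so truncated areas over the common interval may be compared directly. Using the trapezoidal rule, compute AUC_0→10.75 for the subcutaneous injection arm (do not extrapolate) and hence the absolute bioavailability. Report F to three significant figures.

F = 0.172

Trapezoidal AUC_0→10.75 (subcutaneous injection):
  [0→0.5]: (0.0+96.1)/2 × 0.5 = 24.025
  [0.5→4.5]: (96.1+93.5)/2 × 4 = 379.2
  [4.5→4.75]: (93.5+87.2)/2 × 0.25 = 22.5875
  [4.75→10.75]: (87.2+13.8)/2 × 6 = 303.0
  Sum = 728.8125 ng/mL·hr
F = (AUC_ev/D_ev)/(AUC_iv/D_iv) = (728.8125/375)/(2830/250) = 1.9435/11.32 = 0.1717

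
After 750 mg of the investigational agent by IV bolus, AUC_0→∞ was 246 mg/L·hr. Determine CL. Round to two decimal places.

CL = 3.05 L/hr

CL = Dose_iv / AUC_0→∞
   = 750 / 246 = 3.04878 L/hr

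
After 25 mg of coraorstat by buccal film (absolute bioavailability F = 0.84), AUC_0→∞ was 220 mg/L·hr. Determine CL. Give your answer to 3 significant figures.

CL = F × Dose / AUC_0→∞
   = 0.84 × 25 / 220 = 0.0954545 L/hr

CL = 0.0955 L/hr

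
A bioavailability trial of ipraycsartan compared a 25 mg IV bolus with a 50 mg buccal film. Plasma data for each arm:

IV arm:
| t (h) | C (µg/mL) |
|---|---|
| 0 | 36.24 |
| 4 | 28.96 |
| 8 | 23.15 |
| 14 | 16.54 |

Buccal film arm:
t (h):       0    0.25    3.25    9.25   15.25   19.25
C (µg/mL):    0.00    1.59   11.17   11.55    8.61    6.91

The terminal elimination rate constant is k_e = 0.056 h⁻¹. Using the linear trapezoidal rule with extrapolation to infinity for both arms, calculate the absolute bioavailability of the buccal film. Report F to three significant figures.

F = 0.233

Trapezoidal AUC_0→14 (IV):
  [0→4]: (36.24+28.96)/2 × 4 = 130.4
  [4→8]: (28.96+23.15)/2 × 4 = 104.22
  [8→14]: (23.15+16.54)/2 × 6 = 119.07
  Sum = 353.69 µg/mL·h
IV tail: 16.54/0.056 = 295.357; AUC_iv,0→∞ = 353.69 + 295.357 = 649.047 µg/mL·h
Trapezoidal AUC_0→19.25 (buccal film):
  [0→0.25]: (0.00+1.59)/2 × 0.25 = 0.19875
  [0.25→3.25]: (1.59+11.17)/2 × 3 = 19.14
  [3.25→9.25]: (11.17+11.55)/2 × 6 = 68.16
  [9.25→15.25]: (11.55+8.61)/2 × 6 = 60.48
  [15.25→19.25]: (8.61+6.91)/2 × 4 = 31.04
  Sum = 179.01875 µg/mL·h
buccal film tail: 6.91/0.056 = 123.393; AUC_ev,0→∞ = 179.01875 + 123.393 = 302.41175 µg/mL·h
F = (AUC_ev/D_ev)/(AUC_iv/D_iv) = (302.41175/50)/(649.047/25) = 6.048235/25.96188 = 0.2330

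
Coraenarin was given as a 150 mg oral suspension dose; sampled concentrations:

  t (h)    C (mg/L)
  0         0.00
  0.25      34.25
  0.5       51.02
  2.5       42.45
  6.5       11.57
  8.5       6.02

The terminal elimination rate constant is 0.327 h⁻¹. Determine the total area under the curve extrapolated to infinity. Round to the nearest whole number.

AUC = 252 mg/L·h

Trapezoidal AUC_0→8.5:
  [0→0.25]: (0.00+34.25)/2 × 0.25 = 4.28125
  [0.25→0.5]: (34.25+51.02)/2 × 0.25 = 10.65875
  [0.5→2.5]: (51.02+42.45)/2 × 2 = 93.47
  [2.5→6.5]: (42.45+11.57)/2 × 4 = 108.04
  [6.5→8.5]: (11.57+6.02)/2 × 2 = 17.59
  Sum = 234.04 mg/L·h
Extrapolated tail: C_last / k_e = 6.02 / 0.327 = 18.410
AUC_0→∞ = 234.04 + 18.410 = 252.45 mg/L·h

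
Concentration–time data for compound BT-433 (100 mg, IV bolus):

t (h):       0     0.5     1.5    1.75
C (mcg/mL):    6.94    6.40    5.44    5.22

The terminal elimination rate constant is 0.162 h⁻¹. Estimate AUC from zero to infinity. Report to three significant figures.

AUC = 42.8 mcg/mL·h

Trapezoidal AUC_0→1.75:
  [0→0.5]: (6.94+6.40)/2 × 0.5 = 3.335
  [0.5→1.5]: (6.40+5.44)/2 × 1 = 5.92
  [1.5→1.75]: (5.44+5.22)/2 × 0.25 = 1.3325
  Sum = 10.5875 mcg/mL·h
Extrapolated tail: C_last / k_e = 5.22 / 0.162 = 32.222
AUC_0→∞ = 10.5875 + 32.222 = 42.8095 mcg/mL·h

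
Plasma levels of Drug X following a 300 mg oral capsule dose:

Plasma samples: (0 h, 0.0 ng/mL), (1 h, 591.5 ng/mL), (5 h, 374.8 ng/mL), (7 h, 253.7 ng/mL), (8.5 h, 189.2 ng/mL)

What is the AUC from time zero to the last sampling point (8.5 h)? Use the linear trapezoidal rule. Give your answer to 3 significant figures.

AUC = 3190 ng/mL·h

Trapezoidal AUC_0→8.5:
  [0→1]: (0.0+591.5)/2 × 1 = 295.75
  [1→5]: (591.5+374.8)/2 × 4 = 1932.6
  [5→7]: (374.8+253.7)/2 × 2 = 628.5
  [7→8.5]: (253.7+189.2)/2 × 1.5 = 332.175
  Sum = 3189.025 ng/mL·h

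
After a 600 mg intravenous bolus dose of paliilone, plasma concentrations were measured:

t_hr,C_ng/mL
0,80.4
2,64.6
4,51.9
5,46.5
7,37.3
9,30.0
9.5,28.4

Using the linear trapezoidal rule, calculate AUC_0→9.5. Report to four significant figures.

AUC = 476.4 ng/mL·hr

Trapezoidal AUC_0→9.5:
  [0→2]: (80.4+64.6)/2 × 2 = 145.0
  [2→4]: (64.6+51.9)/2 × 2 = 116.5
  [4→5]: (51.9+46.5)/2 × 1 = 49.2
  [5→7]: (46.5+37.3)/2 × 2 = 83.8
  [7→9]: (37.3+30.0)/2 × 2 = 67.3
  [9→9.5]: (30.0+28.4)/2 × 0.5 = 14.6
  Sum = 476.4 ng/mL·hr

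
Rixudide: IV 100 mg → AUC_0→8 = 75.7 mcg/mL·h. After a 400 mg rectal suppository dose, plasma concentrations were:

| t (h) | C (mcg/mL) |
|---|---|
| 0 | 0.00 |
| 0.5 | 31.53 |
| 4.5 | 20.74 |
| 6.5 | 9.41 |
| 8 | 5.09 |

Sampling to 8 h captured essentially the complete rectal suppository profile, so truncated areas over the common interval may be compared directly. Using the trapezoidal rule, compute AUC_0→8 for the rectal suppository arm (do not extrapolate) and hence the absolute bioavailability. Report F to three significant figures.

Trapezoidal AUC_0→8 (rectal suppository):
  [0→0.5]: (0.00+31.53)/2 × 0.5 = 7.8825
  [0.5→4.5]: (31.53+20.74)/2 × 4 = 104.54
  [4.5→6.5]: (20.74+9.41)/2 × 2 = 30.15
  [6.5→8]: (9.41+5.09)/2 × 1.5 = 10.875
  Sum = 153.4475 mcg/mL·h
F = (AUC_ev/D_ev)/(AUC_iv/D_iv) = (153.4475/400)/(75.7/100) = 0.38361875/0.757 = 0.5068

F = 0.507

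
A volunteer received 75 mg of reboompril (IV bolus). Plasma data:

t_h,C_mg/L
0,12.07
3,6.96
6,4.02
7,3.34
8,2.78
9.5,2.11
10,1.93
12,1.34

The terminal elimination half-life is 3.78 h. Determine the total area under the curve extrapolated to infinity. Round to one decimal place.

AUC = 67.0 mg/L·h

Trapezoidal AUC_0→12:
  [0→3]: (12.07+6.96)/2 × 3 = 28.545
  [3→6]: (6.96+4.02)/2 × 3 = 16.47
  [6→7]: (4.02+3.34)/2 × 1 = 3.68
  [7→8]: (3.34+2.78)/2 × 1 = 3.06
  [8→9.5]: (2.78+2.11)/2 × 1.5 = 3.6675
  [9.5→10]: (2.11+1.93)/2 × 0.5 = 1.01
  [10→12]: (1.93+1.34)/2 × 2 = 3.27
  Sum = 59.7025 mg/L·h
k_e = ln2 / t½ = 0.693147 / 3.78 = 0.1834 h^-1
Extrapolated tail: C_last / k_e = 1.34 / 0.1834 = 7.306
AUC_0→∞ = 59.7025 + 7.306 = 67.0085 mg/L·h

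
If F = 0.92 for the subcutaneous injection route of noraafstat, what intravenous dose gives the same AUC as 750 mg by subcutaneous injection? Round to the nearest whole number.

Systemic exposure from an extravascular dose = F × D_ev, so the equivalent IV dose is F × D_ev.
D_iv = F × D_ev = 0.92 × 750 = 690 mg

D_iv = 690 mg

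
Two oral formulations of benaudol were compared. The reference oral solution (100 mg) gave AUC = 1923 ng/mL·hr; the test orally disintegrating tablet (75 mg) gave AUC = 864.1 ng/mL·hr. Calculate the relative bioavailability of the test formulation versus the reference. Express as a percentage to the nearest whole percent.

F_rel = 60%

F_rel = (AUC_test/D_test) / (AUC_ref/D_ref)
      = (864.1/75) / (1923/100)
      = 11.5213 / 19.23 = 0.5991 = 59.91%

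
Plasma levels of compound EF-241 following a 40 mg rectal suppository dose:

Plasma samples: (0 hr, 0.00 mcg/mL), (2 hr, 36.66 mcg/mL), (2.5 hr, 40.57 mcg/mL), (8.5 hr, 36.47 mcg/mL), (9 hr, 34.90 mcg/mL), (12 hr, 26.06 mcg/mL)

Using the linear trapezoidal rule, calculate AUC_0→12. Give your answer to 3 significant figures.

AUC = 396 mcg/mL·hr

Trapezoidal AUC_0→12:
  [0→2]: (0.00+36.66)/2 × 2 = 36.66
  [2→2.5]: (36.66+40.57)/2 × 0.5 = 19.3075
  [2.5→8.5]: (40.57+36.47)/2 × 6 = 231.12
  [8.5→9]: (36.47+34.90)/2 × 0.5 = 17.8425
  [9→12]: (34.90+26.06)/2 × 3 = 91.44
  Sum = 396.37 mcg/mL·hr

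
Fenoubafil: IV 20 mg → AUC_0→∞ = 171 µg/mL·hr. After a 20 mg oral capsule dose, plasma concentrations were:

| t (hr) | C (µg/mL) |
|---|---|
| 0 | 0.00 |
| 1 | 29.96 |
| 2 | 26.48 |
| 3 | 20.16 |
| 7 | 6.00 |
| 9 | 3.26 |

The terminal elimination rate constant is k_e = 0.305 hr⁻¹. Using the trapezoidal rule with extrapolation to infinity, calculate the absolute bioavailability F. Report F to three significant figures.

F = 0.812

Trapezoidal AUC_0→9 (oral capsule):
  [0→1]: (0.00+29.96)/2 × 1 = 14.98
  [1→2]: (29.96+26.48)/2 × 1 = 28.22
  [2→3]: (26.48+20.16)/2 × 1 = 23.32
  [3→7]: (20.16+6.00)/2 × 4 = 52.32
  [7→9]: (6.00+3.26)/2 × 2 = 9.26
  Sum = 128.1 µg/mL·hr
Tail: C_last/k_e = 3.26/0.305 = 10.689
AUC_0→∞ (oral capsule) = 128.1 + 10.689 = 138.789 µg/mL·hr
F = (AUC_ev/D_ev)/(AUC_iv/D_iv) = (138.789/20)/(171/20) = 6.93945/8.55 = 0.8116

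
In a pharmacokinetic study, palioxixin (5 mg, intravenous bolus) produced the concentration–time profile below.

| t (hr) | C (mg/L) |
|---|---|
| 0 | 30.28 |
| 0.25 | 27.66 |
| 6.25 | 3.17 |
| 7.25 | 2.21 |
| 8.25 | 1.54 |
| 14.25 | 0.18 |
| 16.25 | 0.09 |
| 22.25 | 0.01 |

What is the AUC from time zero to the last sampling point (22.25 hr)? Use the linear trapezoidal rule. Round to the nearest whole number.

Trapezoidal AUC_0→22.25:
  [0→0.25]: (30.28+27.66)/2 × 0.25 = 7.2425
  [0.25→6.25]: (27.66+3.17)/2 × 6 = 92.49
  [6.25→7.25]: (3.17+2.21)/2 × 1 = 2.69
  [7.25→8.25]: (2.21+1.54)/2 × 1 = 1.875
  [8.25→14.25]: (1.54+0.18)/2 × 6 = 5.16
  [14.25→16.25]: (0.18+0.09)/2 × 2 = 0.27
  [16.25→22.25]: (0.09+0.01)/2 × 6 = 0.3
  Sum = 110.0275 mg/L·hr

AUC = 110 mg/L·hr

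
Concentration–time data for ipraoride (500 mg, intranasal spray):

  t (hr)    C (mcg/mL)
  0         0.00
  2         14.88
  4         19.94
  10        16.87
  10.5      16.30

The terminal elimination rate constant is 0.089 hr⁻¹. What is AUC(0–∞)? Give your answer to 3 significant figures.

Trapezoidal AUC_0→10.5:
  [0→2]: (0.00+14.88)/2 × 2 = 14.88
  [2→4]: (14.88+19.94)/2 × 2 = 34.82
  [4→10]: (19.94+16.87)/2 × 6 = 110.43
  [10→10.5]: (16.87+16.30)/2 × 0.5 = 8.2925
  Sum = 168.4225 mcg/mL·hr
Extrapolated tail: C_last / k_e = 16.30 / 0.089 = 183.146
AUC_0→∞ = 168.4225 + 183.146 = 351.5685 mcg/mL·hr

AUC = 352 mcg/mL·hr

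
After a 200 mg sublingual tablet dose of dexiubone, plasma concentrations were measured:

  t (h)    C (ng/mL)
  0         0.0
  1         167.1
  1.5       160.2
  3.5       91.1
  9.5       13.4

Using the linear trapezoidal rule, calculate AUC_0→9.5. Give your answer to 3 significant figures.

AUC = 730 ng/mL·h

Trapezoidal AUC_0→9.5:
  [0→1]: (0.0+167.1)/2 × 1 = 83.55
  [1→1.5]: (167.1+160.2)/2 × 0.5 = 81.825
  [1.5→3.5]: (160.2+91.1)/2 × 2 = 251.3
  [3.5→9.5]: (91.1+13.4)/2 × 6 = 313.5
  Sum = 730.175 ng/mL·h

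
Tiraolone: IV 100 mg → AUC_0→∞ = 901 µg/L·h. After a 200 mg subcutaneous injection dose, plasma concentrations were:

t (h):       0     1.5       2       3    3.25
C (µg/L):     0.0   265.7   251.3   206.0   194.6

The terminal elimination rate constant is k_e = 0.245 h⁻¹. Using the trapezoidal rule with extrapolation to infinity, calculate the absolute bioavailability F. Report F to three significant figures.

F = 0.778

Trapezoidal AUC_0→3.25 (subcutaneous injection):
  [0→1.5]: (0.0+265.7)/2 × 1.5 = 199.275
  [1.5→2]: (265.7+251.3)/2 × 0.5 = 129.25
  [2→3]: (251.3+206.0)/2 × 1 = 228.65
  [3→3.25]: (206.0+194.6)/2 × 0.25 = 50.075
  Sum = 607.25 µg/L·h
Tail: C_last/k_e = 194.6/0.245 = 794.286
AUC_0→∞ (subcutaneous injection) = 607.25 + 794.286 = 1401.536 µg/L·h
F = (AUC_ev/D_ev)/(AUC_iv/D_iv) = (1401.536/200)/(901/100) = 7.00768/9.01 = 0.7778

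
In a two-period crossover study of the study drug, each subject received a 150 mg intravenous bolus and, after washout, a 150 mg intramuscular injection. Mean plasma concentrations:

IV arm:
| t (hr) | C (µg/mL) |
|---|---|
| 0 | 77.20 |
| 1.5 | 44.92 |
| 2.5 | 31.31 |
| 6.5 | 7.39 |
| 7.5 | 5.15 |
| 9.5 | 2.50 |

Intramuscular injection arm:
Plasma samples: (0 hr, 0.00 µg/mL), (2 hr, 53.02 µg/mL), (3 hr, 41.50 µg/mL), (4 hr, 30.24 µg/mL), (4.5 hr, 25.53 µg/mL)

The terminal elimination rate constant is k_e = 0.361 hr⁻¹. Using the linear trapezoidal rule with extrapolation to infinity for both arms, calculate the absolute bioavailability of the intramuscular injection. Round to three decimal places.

F = 0.969

Trapezoidal AUC_0→9.5 (IV):
  [0→1.5]: (77.20+44.92)/2 × 1.5 = 91.59
  [1.5→2.5]: (44.92+31.31)/2 × 1 = 38.115
  [2.5→6.5]: (31.31+7.39)/2 × 4 = 77.4
  [6.5→7.5]: (7.39+5.15)/2 × 1 = 6.27
  [7.5→9.5]: (5.15+2.50)/2 × 2 = 7.65
  Sum = 221.025 µg/mL·hr
IV tail: 2.50/0.361 = 6.925; AUC_iv,0→∞ = 221.025 + 6.925 = 227.95 µg/mL·hr
Trapezoidal AUC_0→4.5 (intramuscular injection):
  [0→2]: (0.00+53.02)/2 × 2 = 53.02
  [2→3]: (53.02+41.50)/2 × 1 = 47.26
  [3→4]: (41.50+30.24)/2 × 1 = 35.87
  [4→4.5]: (30.24+25.53)/2 × 0.5 = 13.9425
  Sum = 150.0925 µg/mL·hr
intramuscular injection tail: 25.53/0.361 = 70.720; AUC_ev,0→∞ = 150.0925 + 70.720 = 220.8125 µg/mL·hr
F = (AUC_ev/D_ev)/(AUC_iv/D_iv) = (220.8125/150)/(227.95/150) = 1.47208/1.51967 = 0.9687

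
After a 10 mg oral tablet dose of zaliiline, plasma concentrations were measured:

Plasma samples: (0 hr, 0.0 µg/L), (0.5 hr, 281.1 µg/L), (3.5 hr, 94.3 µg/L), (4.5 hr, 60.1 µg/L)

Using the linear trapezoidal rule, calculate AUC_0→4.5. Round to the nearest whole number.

Trapezoidal AUC_0→4.5:
  [0→0.5]: (0.0+281.1)/2 × 0.5 = 70.275
  [0.5→3.5]: (281.1+94.3)/2 × 3 = 563.1
  [3.5→4.5]: (94.3+60.1)/2 × 1 = 77.2
  Sum = 710.575 µg/L·hr

AUC = 711 µg/L·hr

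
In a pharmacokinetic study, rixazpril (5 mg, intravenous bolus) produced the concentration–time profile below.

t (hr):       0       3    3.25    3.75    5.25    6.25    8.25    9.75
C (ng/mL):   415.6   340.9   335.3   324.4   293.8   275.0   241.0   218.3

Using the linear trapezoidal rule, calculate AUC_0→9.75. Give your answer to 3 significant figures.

Trapezoidal AUC_0→9.75:
  [0→3]: (415.6+340.9)/2 × 3 = 1134.75
  [3→3.25]: (340.9+335.3)/2 × 0.25 = 84.525
  [3.25→3.75]: (335.3+324.4)/2 × 0.5 = 164.925
  [3.75→5.25]: (324.4+293.8)/2 × 1.5 = 463.65
  [5.25→6.25]: (293.8+275.0)/2 × 1 = 284.4
  [6.25→8.25]: (275.0+241.0)/2 × 2 = 516.0
  [8.25→9.75]: (241.0+218.3)/2 × 1.5 = 344.475
  Sum = 2992.725 ng/mL·hr

AUC = 2990 ng/mL·hr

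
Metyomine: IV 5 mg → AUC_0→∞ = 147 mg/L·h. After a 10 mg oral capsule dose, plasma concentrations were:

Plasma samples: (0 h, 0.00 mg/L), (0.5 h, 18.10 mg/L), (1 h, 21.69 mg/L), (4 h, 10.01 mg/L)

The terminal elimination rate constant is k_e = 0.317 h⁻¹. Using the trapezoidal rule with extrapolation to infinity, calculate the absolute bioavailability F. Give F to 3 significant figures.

F = 0.318

Trapezoidal AUC_0→4 (oral capsule):
  [0→0.5]: (0.00+18.10)/2 × 0.5 = 4.525
  [0.5→1]: (18.10+21.69)/2 × 0.5 = 9.9475
  [1→4]: (21.69+10.01)/2 × 3 = 47.55
  Sum = 62.0225 mg/L·h
Tail: C_last/k_e = 10.01/0.317 = 31.577
AUC_0→∞ (oral capsule) = 62.0225 + 31.577 = 93.5995 mg/L·h
F = (AUC_ev/D_ev)/(AUC_iv/D_iv) = (93.5995/10)/(147/5) = 9.35995/29.4 = 0.3184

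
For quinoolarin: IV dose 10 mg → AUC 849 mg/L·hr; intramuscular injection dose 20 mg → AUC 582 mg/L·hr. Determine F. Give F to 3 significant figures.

F = (AUC_ev / D_ev) / (AUC_iv / D_iv)
  = (582/20) / (849/10)
  = 29.1 / 84.9 = 0.3428

F = 0.343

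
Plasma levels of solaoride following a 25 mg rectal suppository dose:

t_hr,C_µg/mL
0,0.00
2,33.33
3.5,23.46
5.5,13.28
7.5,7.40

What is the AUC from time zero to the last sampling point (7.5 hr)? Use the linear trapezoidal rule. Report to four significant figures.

AUC = 133.3 µg/mL·hr

Trapezoidal AUC_0→7.5:
  [0→2]: (0.00+33.33)/2 × 2 = 33.33
  [2→3.5]: (33.33+23.46)/2 × 1.5 = 42.5925
  [3.5→5.5]: (23.46+13.28)/2 × 2 = 36.74
  [5.5→7.5]: (13.28+7.40)/2 × 2 = 20.68
  Sum = 133.3425 µg/mL·hr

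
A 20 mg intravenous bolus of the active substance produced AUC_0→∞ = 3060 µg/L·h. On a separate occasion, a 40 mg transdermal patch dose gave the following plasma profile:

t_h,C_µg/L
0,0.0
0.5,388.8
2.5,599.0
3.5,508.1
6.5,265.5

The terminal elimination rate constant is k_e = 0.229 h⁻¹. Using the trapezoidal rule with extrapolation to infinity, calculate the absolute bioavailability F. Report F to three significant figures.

F = 0.647

Trapezoidal AUC_0→6.5 (transdermal patch):
  [0→0.5]: (0.0+388.8)/2 × 0.5 = 97.2
  [0.5→2.5]: (388.8+599.0)/2 × 2 = 987.8
  [2.5→3.5]: (599.0+508.1)/2 × 1 = 553.55
  [3.5→6.5]: (508.1+265.5)/2 × 3 = 1160.4
  Sum = 2798.95 µg/L·h
Tail: C_last/k_e = 265.5/0.229 = 1159.389
AUC_0→∞ (transdermal patch) = 2798.95 + 1159.389 = 3958.339 µg/L·h
F = (AUC_ev/D_ev)/(AUC_iv/D_iv) = (3958.339/40)/(3060/20) = 98.958475/153 = 0.6468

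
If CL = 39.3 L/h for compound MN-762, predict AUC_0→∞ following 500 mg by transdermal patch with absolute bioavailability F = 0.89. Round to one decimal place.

AUC_0→∞ = F × Dose / CL
        = 0.89 × 500 / 39.3 = 11.3232 mg/L·h

AUC = 11.3 mg/L·h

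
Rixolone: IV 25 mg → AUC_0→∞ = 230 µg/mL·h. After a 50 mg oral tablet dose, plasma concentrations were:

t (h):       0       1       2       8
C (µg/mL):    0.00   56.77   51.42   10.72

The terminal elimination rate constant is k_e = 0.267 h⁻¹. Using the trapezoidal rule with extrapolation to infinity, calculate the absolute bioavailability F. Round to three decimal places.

Trapezoidal AUC_0→8 (oral tablet):
  [0→1]: (0.00+56.77)/2 × 1 = 28.385
  [1→2]: (56.77+51.42)/2 × 1 = 54.095
  [2→8]: (51.42+10.72)/2 × 6 = 186.42
  Sum = 268.9 µg/mL·h
Tail: C_last/k_e = 10.72/0.267 = 40.150
AUC_0→∞ (oral tablet) = 268.9 + 40.150 = 309.05 µg/mL·h
F = (AUC_ev/D_ev)/(AUC_iv/D_iv) = (309.05/50)/(230/25) = 6.181/9.2 = 0.6718

F = 0.672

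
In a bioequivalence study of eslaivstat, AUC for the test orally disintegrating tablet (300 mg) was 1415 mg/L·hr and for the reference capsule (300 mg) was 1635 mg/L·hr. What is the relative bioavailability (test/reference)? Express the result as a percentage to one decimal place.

F_rel = (AUC_test/D_test) / (AUC_ref/D_ref)
      = (1415/300) / (1635/300)
      = 4.71667 / 5.45 = 0.8654 = 86.54%

F_rel = 86.5%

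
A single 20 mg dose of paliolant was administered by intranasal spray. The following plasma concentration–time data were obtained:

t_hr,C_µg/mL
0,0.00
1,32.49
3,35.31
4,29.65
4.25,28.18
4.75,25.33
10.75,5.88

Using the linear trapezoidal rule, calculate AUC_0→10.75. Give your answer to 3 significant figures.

Trapezoidal AUC_0→10.75:
  [0→1]: (0.00+32.49)/2 × 1 = 16.245
  [1→3]: (32.49+35.31)/2 × 2 = 67.8
  [3→4]: (35.31+29.65)/2 × 1 = 32.48
  [4→4.25]: (29.65+28.18)/2 × 0.25 = 7.22875
  [4.25→4.75]: (28.18+25.33)/2 × 0.5 = 13.3775
  [4.75→10.75]: (25.33+5.88)/2 × 6 = 93.63
  Sum = 230.76125 µg/mL·hr

AUC = 231 µg/mL·hr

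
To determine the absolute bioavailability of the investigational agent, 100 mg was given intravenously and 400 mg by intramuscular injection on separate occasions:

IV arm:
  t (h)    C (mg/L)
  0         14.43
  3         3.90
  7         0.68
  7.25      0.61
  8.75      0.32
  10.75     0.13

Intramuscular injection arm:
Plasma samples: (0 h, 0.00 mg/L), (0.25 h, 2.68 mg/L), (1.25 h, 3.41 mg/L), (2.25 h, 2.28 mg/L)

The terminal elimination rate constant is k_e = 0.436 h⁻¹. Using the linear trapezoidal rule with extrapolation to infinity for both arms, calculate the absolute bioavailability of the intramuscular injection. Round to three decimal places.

Trapezoidal AUC_0→10.75 (IV):
  [0→3]: (14.43+3.90)/2 × 3 = 27.495
  [3→7]: (3.90+0.68)/2 × 4 = 9.16
  [7→7.25]: (0.68+0.61)/2 × 0.25 = 0.16125
  [7.25→8.75]: (0.61+0.32)/2 × 1.5 = 0.6975
  [8.75→10.75]: (0.32+0.13)/2 × 2 = 0.45
  Sum = 37.96375 mg/L·h
IV tail: 0.13/0.436 = 0.298; AUC_iv,0→∞ = 37.96375 + 0.298 = 38.26175 mg/L·h
Trapezoidal AUC_0→2.25 (intramuscular injection):
  [0→0.25]: (0.00+2.68)/2 × 0.25 = 0.335
  [0.25→1.25]: (2.68+3.41)/2 × 1 = 3.045
  [1.25→2.25]: (3.41+2.28)/2 × 1 = 2.845
  Sum = 6.225 mg/L·h
intramuscular injection tail: 2.28/0.436 = 5.229; AUC_ev,0→∞ = 6.225 + 5.229 = 11.454 mg/L·h
F = (AUC_ev/D_ev)/(AUC_iv/D_iv) = (11.454/400)/(38.26175/100) = 0.028635/0.3826175 = 0.0748

F = 0.075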